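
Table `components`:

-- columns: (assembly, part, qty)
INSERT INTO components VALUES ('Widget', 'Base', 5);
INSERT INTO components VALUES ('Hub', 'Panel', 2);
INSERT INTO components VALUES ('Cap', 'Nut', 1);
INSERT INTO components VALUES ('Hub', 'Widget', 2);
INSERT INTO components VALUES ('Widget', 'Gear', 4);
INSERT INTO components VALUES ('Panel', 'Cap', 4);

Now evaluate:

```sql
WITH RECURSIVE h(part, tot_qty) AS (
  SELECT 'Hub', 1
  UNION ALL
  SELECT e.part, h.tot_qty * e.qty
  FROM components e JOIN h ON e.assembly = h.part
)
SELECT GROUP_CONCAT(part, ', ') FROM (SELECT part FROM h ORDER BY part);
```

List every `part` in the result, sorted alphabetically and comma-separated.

Base, Cap, Gear, Hub, Nut, Panel, Widget

Base: (Hub, tot_qty=1).
Iteration 1: components of {Hub} -> Panel = 1*2 = 2, Widget = 1*2 = 2.
Iteration 2: components of {Panel,Widget} -> Base = 2*5 = 10, Cap = 2*4 = 8, Gear = 2*4 = 8.
Iteration 3: components of {Base,Cap,Gear} -> Nut = 8*1 = 8.
Iteration 4: no further components; recursion stops.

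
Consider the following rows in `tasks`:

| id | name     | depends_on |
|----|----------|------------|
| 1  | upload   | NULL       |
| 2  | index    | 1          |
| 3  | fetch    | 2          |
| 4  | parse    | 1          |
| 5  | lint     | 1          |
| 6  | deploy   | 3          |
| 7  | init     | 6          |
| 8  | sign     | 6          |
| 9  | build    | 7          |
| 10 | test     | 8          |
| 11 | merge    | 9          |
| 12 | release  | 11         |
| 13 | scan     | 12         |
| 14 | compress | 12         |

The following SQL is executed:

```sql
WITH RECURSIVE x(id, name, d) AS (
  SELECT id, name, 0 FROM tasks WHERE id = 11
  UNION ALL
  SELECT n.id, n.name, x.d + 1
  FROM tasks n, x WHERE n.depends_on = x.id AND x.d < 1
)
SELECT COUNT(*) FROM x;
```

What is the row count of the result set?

2

Base: id=11 (merge) at d 0.
Iteration 1: rows with depends_on in {11} -> release (id 12, d 1).
Iteration 2: d < 1 fails for all current rows; recursion stops.
Total rows emitted: 2.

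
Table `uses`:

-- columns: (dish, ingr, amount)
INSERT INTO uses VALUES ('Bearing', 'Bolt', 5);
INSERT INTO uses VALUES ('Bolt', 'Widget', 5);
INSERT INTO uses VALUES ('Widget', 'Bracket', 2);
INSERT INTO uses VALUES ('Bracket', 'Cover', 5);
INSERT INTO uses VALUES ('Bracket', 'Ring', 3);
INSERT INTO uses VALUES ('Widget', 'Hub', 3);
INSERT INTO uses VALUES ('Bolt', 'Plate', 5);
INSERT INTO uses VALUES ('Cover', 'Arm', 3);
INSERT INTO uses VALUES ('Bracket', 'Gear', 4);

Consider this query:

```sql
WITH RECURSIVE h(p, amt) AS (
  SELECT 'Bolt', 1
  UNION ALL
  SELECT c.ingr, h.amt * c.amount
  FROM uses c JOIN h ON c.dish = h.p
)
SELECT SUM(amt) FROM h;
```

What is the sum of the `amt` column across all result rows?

Base: (Bolt, amt=1).
Iteration 1: components of {Bolt} -> Plate = 1*5 = 5, Widget = 1*5 = 5.
Iteration 2: components of {Plate,Widget} -> Bracket = 5*2 = 10, Hub = 5*3 = 15.
Iteration 3: components of {Bracket,Hub} -> Cover = 10*5 = 50, Gear = 10*4 = 40, Ring = 10*3 = 30.
Iteration 4: components of {Cover,Gear,Ring} -> Arm = 50*3 = 150.
Iteration 5: no further components; recursion stops.
SUM(amt) = 1 + 5 + 5 + 10 + 15 + 50 + 30 + 40 + 150 = 306.

306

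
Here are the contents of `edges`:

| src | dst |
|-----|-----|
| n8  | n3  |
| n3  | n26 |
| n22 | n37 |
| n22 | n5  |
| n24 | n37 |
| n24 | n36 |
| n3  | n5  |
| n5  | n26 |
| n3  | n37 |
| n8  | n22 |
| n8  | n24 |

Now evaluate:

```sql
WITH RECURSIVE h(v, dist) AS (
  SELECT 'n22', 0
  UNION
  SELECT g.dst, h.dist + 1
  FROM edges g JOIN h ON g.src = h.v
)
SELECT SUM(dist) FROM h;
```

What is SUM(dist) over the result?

4

Base: (n22, dist=0).
Iteration 1: edges from {n22} -> (n37, dist=1), (n5, dist=1).
Iteration 2: edges from {n37,n5} -> (n26, dist=2).
Iteration 3: no outgoing edges from {n26}; recursion stops.
SUM(dist) = 0 + 1 + 1 + 2 = 4.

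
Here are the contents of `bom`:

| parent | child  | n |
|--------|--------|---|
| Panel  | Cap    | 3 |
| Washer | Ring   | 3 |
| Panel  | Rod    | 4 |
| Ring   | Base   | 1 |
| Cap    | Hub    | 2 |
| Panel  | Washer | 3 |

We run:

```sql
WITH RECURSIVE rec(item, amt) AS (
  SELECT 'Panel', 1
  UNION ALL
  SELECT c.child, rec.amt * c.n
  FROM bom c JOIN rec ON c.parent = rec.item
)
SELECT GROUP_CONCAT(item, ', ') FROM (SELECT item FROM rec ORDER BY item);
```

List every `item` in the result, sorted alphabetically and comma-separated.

Base: (Panel, amt=1).
Iteration 1: components of {Panel} -> Cap = 1*3 = 3, Rod = 1*4 = 4, Washer = 1*3 = 3.
Iteration 2: components of {Cap,Rod,Washer} -> Hub = 3*2 = 6, Ring = 3*3 = 9.
Iteration 3: components of {Hub,Ring} -> Base = 9*1 = 9.
Iteration 4: no further components; recursion stops.

Base, Cap, Hub, Panel, Ring, Rod, Washer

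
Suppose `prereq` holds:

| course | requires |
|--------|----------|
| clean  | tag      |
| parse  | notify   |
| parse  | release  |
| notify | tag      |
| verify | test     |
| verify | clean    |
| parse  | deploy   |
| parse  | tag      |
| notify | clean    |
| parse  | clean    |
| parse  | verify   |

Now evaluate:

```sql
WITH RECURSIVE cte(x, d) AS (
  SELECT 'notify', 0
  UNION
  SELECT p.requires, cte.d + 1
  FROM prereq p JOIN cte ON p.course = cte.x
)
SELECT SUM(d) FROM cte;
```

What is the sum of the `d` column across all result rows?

Base: (notify, d=0).
Iteration 1: edges from {notify} -> (clean, d=1), (tag, d=1).
Iteration 2: edges from {clean,tag} -> (tag, d=2).
Iteration 3: no outgoing edges from {tag}; recursion stops.
SUM(d) = 0 + 1 + 1 + 2 = 4.

4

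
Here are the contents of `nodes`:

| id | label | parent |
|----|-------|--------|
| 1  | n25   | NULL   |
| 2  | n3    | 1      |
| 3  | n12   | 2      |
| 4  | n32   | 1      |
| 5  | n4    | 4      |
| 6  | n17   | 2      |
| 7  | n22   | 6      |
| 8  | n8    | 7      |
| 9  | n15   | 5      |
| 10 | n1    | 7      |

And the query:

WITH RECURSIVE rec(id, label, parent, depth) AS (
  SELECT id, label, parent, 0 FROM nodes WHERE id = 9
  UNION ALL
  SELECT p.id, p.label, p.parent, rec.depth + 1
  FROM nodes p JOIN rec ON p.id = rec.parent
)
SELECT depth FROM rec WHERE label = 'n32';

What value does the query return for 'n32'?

2

Base: id=9 (n15), parent=5, depth 0.
Iteration 1: join on id=5 -> n4 (id 5, parent=4, depth 1).
Iteration 2: join on id=4 -> n32 (id 4, parent=1, depth 2).
Iteration 3: join on id=1 -> n25 (id 1, parent=NULL, depth 3).
Iteration 4: parent is NULL; no match; recursion stops.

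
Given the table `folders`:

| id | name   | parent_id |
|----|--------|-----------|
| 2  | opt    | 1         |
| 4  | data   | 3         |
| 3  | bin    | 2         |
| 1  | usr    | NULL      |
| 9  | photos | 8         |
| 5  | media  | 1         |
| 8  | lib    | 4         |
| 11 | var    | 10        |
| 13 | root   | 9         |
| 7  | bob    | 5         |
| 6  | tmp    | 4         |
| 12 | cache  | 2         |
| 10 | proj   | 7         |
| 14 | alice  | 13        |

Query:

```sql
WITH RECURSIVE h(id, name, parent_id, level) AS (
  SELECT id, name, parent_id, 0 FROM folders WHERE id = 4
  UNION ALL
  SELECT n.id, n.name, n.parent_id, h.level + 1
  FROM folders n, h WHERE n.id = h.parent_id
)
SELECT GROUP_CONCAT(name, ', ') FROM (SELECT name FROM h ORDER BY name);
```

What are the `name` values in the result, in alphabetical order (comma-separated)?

bin, data, opt, usr

Base: id=4 (data), parent_id=3, level 0.
Iteration 1: join on id=3 -> bin (id 3, parent_id=2, level 1).
Iteration 2: join on id=2 -> opt (id 2, parent_id=1, level 2).
Iteration 3: join on id=1 -> usr (id 1, parent_id=NULL, level 3).
Iteration 4: parent_id is NULL; no match; recursion stops.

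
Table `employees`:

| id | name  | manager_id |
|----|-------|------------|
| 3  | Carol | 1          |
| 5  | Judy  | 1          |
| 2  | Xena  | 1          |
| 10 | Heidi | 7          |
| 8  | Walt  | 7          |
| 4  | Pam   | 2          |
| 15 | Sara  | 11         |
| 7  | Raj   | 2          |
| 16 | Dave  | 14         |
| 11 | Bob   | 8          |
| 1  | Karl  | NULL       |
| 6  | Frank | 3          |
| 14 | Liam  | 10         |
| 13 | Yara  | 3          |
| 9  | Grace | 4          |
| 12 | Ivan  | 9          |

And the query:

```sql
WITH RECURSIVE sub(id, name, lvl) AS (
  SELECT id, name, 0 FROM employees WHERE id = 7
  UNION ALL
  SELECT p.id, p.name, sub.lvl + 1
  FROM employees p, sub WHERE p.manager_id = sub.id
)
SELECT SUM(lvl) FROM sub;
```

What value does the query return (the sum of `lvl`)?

12

Base: id=7 (Raj) at lvl 0.
Iteration 1: rows with manager_id in {7} -> Walt (id 8, lvl 1), Heidi (id 10, lvl 1).
Iteration 2: rows with manager_id in {8,10} -> Bob (id 11, lvl 2), Liam (id 14, lvl 2).
Iteration 3: rows with manager_id in {11,14} -> Sara (id 15, lvl 3), Dave (id 16, lvl 3).
Iteration 4: no rows with manager_id in {15,16}; recursion stops.
SUM(lvl) = 0 + 1 + 1 + 2 + 2 + 3 + 3 = 12.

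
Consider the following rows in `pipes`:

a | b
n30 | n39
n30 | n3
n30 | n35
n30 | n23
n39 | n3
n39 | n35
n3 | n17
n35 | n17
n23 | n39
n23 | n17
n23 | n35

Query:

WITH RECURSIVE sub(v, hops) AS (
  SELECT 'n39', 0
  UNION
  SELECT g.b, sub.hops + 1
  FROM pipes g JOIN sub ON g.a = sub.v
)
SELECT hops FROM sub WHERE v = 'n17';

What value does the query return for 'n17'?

Base: (n39, hops=0).
Iteration 1: edges from {n39} -> (n3, hops=1), (n35, hops=1).
Iteration 2: edges from {n3,n35} -> (n17, hops=2). [UNION drops 1 duplicate row(s)]
Iteration 3: no outgoing edges from {n17}; recursion stops.

2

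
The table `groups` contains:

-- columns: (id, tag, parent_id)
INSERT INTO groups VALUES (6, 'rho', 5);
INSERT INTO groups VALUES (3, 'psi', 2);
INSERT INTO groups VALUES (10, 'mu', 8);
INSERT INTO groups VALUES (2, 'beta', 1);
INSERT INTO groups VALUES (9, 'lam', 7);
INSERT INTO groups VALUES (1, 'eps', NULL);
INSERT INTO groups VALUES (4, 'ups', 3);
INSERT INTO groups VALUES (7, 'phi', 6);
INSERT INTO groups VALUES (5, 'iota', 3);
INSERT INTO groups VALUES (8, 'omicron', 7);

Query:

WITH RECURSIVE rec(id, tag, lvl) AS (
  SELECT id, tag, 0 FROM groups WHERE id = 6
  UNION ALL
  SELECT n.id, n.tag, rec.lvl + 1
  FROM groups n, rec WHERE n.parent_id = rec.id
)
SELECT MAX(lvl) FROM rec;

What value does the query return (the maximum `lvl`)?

3

Base: id=6 (rho) at lvl 0.
Iteration 1: rows with parent_id in {6} -> phi (id 7, lvl 1).
Iteration 2: rows with parent_id in {7} -> omicron (id 8, lvl 2), lam (id 9, lvl 2).
Iteration 3: rows with parent_id in {8,9} -> mu (id 10, lvl 3).
Iteration 4: no rows with parent_id in {10}; recursion stops.
lvl values: 0, 1, 2, 2, 3; the maximum is 3.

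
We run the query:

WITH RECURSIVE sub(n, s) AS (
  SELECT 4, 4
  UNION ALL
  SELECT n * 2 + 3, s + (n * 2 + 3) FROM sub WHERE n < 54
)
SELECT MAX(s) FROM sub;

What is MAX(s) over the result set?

202

Base: n=4, s=4.
Iteration 1: 4 < 54 holds -> n = 4 * 2 + 3 = 11, s = 4 + 11 = 15.
Iteration 2: 11 < 54 holds -> n = 11 * 2 + 3 = 25, s = 15 + 25 = 40.
Iteration 3: 25 < 54 holds -> n = 25 * 2 + 3 = 53, s = 40 + 53 = 93.
Iteration 4: 53 < 54 holds -> n = 53 * 2 + 3 = 109, s = 93 + 109 = 202.
Iteration 5: 109 < 54 fails; recursion stops.
s values: 4, 15, 40, 93, 202; the maximum is 202.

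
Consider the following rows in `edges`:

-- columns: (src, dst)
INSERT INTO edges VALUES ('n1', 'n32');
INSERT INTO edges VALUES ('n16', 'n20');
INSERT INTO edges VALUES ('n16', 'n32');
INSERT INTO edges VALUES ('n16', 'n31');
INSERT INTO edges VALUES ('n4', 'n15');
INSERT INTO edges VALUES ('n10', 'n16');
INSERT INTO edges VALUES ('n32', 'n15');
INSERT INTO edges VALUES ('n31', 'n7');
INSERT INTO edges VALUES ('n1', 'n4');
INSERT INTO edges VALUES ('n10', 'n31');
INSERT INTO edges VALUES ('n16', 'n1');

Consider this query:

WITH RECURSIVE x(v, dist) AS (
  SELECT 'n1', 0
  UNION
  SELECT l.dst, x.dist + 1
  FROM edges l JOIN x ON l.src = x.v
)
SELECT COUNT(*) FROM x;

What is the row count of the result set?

4

Base: (n1, dist=0).
Iteration 1: edges from {n1} -> (n32, dist=1), (n4, dist=1).
Iteration 2: edges from {n32,n4} -> (n15, dist=2). [UNION drops 1 duplicate row(s)]
Iteration 3: no outgoing edges from {n15}; recursion stops.
Total rows emitted: 4.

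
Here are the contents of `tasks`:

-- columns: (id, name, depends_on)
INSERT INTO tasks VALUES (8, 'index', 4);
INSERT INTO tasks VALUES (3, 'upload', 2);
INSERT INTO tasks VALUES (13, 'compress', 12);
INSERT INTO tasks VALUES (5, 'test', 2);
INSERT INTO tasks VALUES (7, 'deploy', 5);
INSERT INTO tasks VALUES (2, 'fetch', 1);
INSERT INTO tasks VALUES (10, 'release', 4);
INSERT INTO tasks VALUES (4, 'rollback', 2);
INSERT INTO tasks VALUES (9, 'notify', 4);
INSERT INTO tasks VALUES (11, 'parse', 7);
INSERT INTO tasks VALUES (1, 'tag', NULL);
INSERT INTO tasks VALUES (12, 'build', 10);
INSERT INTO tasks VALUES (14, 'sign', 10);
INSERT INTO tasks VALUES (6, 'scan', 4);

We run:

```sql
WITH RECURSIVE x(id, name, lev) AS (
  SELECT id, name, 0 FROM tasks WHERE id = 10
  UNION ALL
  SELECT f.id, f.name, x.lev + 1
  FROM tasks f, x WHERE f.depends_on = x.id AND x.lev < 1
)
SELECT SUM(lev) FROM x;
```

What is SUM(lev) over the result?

Base: id=10 (release) at lev 0.
Iteration 1: rows with depends_on in {10} -> build (id 12, lev 1), sign (id 14, lev 1).
Iteration 2: lev < 1 fails for all current rows; recursion stops.
SUM(lev) = 0 + 1 + 1 = 2.

2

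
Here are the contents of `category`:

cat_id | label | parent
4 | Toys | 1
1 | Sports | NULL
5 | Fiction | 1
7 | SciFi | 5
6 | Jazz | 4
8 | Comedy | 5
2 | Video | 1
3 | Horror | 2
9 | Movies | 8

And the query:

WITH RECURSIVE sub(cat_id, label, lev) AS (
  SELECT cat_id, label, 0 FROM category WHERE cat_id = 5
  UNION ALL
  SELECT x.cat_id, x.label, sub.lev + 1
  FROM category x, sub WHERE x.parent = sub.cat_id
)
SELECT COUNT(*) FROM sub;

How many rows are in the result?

Base: cat_id=5 (Fiction) at lev 0.
Iteration 1: rows with parent in {5} -> SciFi (id 7, lev 1), Comedy (id 8, lev 1).
Iteration 2: rows with parent in {7,8} -> Movies (id 9, lev 2).
Iteration 3: no rows with parent in {9}; recursion stops.
Total rows emitted: 4.

4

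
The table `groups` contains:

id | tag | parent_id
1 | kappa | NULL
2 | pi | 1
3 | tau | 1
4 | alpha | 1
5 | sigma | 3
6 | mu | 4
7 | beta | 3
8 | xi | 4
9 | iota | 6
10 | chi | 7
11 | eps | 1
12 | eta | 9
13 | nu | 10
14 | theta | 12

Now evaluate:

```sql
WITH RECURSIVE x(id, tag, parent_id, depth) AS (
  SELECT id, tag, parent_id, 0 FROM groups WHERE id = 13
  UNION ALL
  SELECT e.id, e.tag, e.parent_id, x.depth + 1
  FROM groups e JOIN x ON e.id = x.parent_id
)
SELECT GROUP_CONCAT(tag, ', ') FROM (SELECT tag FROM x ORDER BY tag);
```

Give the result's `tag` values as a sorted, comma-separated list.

beta, chi, kappa, nu, tau

Base: id=13 (nu), parent_id=10, depth 0.
Iteration 1: join on id=10 -> chi (id 10, parent_id=7, depth 1).
Iteration 2: join on id=7 -> beta (id 7, parent_id=3, depth 2).
Iteration 3: join on id=3 -> tau (id 3, parent_id=1, depth 3).
Iteration 4: join on id=1 -> kappa (id 1, parent_id=NULL, depth 4).
Iteration 5: parent_id is NULL; no match; recursion stops.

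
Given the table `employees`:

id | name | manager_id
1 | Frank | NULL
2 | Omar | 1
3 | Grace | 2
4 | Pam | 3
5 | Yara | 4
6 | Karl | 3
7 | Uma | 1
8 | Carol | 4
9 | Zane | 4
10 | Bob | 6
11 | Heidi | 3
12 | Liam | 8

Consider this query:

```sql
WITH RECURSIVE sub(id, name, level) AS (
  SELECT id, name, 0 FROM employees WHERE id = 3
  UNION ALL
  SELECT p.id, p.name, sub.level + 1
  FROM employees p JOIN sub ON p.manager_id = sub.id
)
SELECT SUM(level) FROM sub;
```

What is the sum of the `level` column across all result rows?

Base: id=3 (Grace) at level 0.
Iteration 1: rows with manager_id in {3} -> Pam (id 4, level 1), Karl (id 6, level 1), Heidi (id 11, level 1).
Iteration 2: rows with manager_id in {4,6,11} -> Yara (id 5, level 2), Carol (id 8, level 2), Zane (id 9, level 2), Bob (id 10, level 2).
Iteration 3: rows with manager_id in {5,8,9,10} -> Liam (id 12, level 3).
Iteration 4: no rows with manager_id in {12}; recursion stops.
SUM(level) = 0 + 1 + 1 + 1 + 2 + 2 + 2 + 2 + 3 = 14.

14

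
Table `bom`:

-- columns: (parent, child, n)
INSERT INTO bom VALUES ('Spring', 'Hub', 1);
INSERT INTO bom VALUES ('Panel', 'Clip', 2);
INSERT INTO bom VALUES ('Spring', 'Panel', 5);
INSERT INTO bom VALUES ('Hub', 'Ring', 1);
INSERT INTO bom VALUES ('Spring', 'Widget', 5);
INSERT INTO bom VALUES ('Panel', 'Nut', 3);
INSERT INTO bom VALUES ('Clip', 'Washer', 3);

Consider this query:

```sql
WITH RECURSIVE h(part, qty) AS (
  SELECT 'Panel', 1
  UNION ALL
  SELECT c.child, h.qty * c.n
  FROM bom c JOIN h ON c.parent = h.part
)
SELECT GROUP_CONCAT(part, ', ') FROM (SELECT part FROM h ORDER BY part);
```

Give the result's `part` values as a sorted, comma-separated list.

Clip, Nut, Panel, Washer

Base: (Panel, qty=1).
Iteration 1: components of {Panel} -> Clip = 1*2 = 2, Nut = 1*3 = 3.
Iteration 2: components of {Clip,Nut} -> Washer = 2*3 = 6.
Iteration 3: no further components; recursion stops.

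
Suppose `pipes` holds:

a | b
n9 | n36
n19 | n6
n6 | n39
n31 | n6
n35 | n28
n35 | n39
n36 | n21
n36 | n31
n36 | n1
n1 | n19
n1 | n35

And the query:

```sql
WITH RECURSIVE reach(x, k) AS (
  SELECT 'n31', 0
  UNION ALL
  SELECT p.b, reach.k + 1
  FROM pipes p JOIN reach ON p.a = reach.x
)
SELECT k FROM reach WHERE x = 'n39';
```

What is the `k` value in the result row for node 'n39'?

2

Base: (n31, k=0).
Iteration 1: edges from {n31} -> (n6, k=1).
Iteration 2: edges from {n6} -> (n39, k=2).
Iteration 3: no outgoing edges from {n39}; recursion stops.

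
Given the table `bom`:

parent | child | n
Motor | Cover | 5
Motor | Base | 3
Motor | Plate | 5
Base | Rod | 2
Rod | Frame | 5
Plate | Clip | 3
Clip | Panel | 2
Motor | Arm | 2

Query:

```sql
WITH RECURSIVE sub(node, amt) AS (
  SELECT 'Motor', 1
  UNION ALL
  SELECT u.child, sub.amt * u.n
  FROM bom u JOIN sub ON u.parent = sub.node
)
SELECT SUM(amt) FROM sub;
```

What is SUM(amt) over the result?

Base: (Motor, amt=1).
Iteration 1: components of {Motor} -> Arm = 1*2 = 2, Base = 1*3 = 3, Cover = 1*5 = 5, Plate = 1*5 = 5.
Iteration 2: components of {Arm,Base,Cover,Plate} -> Clip = 5*3 = 15, Rod = 3*2 = 6.
Iteration 3: components of {Clip,Rod} -> Frame = 6*5 = 30, Panel = 15*2 = 30.
Iteration 4: no further components; recursion stops.
SUM(amt) = 1 + 5 + 3 + 5 + 2 + 6 + 15 + 30 + 30 = 97.

97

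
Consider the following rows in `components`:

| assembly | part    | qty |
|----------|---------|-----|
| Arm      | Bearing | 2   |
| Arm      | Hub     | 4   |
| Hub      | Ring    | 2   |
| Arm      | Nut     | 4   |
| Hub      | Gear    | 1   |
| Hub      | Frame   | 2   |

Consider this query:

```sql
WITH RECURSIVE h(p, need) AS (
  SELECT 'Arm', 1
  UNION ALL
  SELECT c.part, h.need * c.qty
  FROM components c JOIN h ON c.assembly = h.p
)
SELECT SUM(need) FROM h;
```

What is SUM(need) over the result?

31

Base: (Arm, need=1).
Iteration 1: components of {Arm} -> Bearing = 1*2 = 2, Hub = 1*4 = 4, Nut = 1*4 = 4.
Iteration 2: components of {Bearing,Hub,Nut} -> Frame = 4*2 = 8, Gear = 4*1 = 4, Ring = 4*2 = 8.
Iteration 3: no further components; recursion stops.
SUM(need) = 1 + 2 + 4 + 4 + 8 + 4 + 8 = 31.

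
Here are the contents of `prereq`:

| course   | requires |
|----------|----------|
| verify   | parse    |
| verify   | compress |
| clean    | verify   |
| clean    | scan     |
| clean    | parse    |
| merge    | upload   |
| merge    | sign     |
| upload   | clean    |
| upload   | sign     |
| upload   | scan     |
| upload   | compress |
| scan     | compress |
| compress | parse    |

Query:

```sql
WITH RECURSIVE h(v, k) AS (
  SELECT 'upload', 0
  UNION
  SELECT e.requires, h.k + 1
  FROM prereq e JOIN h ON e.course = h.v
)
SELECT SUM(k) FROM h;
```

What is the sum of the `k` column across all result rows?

22

Base: (upload, k=0).
Iteration 1: edges from {upload} -> (clean, k=1), (compress, k=1), (scan, k=1), (sign, k=1).
Iteration 2: edges from {clean,compress,scan,sign} -> (compress, k=2), (parse, k=2), (scan, k=2), (verify, k=2). [UNION drops 1 duplicate row(s)]
Iteration 3: edges from {compress,parse,scan,verify} -> (compress, k=3), (parse, k=3). [UNION drops 2 duplicate row(s)]
Iteration 4: edges from {compress,parse} -> (parse, k=4).
Iteration 5: no outgoing edges from {parse}; recursion stops.
SUM(k) = 0 + 1 + 1 + 1 + 1 + 2 + 2 + 2 + 2 + 3 + 3 + 4 = 22.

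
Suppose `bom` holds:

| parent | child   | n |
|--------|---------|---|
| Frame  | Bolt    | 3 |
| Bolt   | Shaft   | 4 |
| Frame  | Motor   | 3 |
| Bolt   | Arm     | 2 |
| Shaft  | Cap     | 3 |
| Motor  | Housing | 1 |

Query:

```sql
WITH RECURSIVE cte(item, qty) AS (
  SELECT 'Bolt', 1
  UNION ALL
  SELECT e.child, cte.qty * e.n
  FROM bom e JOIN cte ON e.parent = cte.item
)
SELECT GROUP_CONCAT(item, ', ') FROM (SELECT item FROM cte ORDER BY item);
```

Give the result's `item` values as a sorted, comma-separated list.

Arm, Bolt, Cap, Shaft

Base: (Bolt, qty=1).
Iteration 1: components of {Bolt} -> Arm = 1*2 = 2, Shaft = 1*4 = 4.
Iteration 2: components of {Arm,Shaft} -> Cap = 4*3 = 12.
Iteration 3: no further components; recursion stops.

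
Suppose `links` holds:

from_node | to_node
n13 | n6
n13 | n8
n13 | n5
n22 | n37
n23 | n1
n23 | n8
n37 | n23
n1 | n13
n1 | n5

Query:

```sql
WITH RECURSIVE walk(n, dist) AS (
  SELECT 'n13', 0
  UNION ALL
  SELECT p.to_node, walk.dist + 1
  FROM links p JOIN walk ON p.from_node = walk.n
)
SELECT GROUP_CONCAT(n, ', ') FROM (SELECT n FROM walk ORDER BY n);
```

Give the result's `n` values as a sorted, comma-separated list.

Base: (n13, dist=0).
Iteration 1: edges from {n13} -> (n5, dist=1), (n6, dist=1), (n8, dist=1).
Iteration 2: no outgoing edges from {n5,n6,n8}; recursion stops.

n13, n5, n6, n8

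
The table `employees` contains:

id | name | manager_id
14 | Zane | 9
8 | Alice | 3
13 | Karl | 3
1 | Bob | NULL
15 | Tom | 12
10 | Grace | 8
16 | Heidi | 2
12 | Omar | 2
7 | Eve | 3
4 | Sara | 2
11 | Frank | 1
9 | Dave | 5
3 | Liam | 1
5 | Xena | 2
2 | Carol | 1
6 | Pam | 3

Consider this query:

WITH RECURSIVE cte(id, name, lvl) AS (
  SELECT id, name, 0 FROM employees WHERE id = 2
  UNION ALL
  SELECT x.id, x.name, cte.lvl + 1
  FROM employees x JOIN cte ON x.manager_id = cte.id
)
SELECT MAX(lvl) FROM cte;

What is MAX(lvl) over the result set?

3

Base: id=2 (Carol) at lvl 0.
Iteration 1: rows with manager_id in {2} -> Sara (id 4, lvl 1), Xena (id 5, lvl 1), Omar (id 12, lvl 1), Heidi (id 16, lvl 1).
Iteration 2: rows with manager_id in {4,5,12,16} -> Dave (id 9, lvl 2), Tom (id 15, lvl 2).
Iteration 3: rows with manager_id in {9,15} -> Zane (id 14, lvl 3).
Iteration 4: no rows with manager_id in {14}; recursion stops.
lvl values: 0, 1, 1, 1, 1, 2, 2, 3; the maximum is 3.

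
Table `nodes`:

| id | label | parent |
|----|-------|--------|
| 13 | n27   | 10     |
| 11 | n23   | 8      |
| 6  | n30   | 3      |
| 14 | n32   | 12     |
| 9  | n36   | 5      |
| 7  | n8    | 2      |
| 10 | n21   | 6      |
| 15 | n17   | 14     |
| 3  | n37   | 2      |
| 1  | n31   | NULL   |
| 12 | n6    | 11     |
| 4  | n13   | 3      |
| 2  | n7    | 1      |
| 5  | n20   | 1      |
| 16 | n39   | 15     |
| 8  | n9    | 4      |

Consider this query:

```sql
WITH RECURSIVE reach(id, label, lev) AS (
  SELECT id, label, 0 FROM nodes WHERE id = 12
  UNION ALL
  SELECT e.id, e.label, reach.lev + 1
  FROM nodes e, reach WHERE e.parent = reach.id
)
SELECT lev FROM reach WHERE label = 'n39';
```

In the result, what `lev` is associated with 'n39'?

3

Base: id=12 (n6) at lev 0.
Iteration 1: rows with parent in {12} -> n32 (id 14, lev 1).
Iteration 2: rows with parent in {14} -> n17 (id 15, lev 2).
Iteration 3: rows with parent in {15} -> n39 (id 16, lev 3).
Iteration 4: no rows with parent in {16}; recursion stops.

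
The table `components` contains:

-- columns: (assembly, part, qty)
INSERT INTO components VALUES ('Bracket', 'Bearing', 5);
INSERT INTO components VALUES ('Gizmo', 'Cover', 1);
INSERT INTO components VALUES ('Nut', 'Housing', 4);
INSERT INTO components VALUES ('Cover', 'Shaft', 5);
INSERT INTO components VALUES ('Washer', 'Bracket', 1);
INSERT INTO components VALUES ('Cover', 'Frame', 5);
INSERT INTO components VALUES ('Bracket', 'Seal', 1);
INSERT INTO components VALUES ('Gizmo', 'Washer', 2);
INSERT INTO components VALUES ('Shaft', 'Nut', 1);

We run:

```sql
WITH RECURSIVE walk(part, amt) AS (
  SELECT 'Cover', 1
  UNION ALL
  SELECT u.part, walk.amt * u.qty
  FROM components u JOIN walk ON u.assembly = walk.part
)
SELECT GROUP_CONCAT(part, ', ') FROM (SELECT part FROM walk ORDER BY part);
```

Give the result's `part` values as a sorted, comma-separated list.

Cover, Frame, Housing, Nut, Shaft

Base: (Cover, amt=1).
Iteration 1: components of {Cover} -> Frame = 1*5 = 5, Shaft = 1*5 = 5.
Iteration 2: components of {Frame,Shaft} -> Nut = 5*1 = 5.
Iteration 3: components of {Nut} -> Housing = 5*4 = 20.
Iteration 4: no further components; recursion stops.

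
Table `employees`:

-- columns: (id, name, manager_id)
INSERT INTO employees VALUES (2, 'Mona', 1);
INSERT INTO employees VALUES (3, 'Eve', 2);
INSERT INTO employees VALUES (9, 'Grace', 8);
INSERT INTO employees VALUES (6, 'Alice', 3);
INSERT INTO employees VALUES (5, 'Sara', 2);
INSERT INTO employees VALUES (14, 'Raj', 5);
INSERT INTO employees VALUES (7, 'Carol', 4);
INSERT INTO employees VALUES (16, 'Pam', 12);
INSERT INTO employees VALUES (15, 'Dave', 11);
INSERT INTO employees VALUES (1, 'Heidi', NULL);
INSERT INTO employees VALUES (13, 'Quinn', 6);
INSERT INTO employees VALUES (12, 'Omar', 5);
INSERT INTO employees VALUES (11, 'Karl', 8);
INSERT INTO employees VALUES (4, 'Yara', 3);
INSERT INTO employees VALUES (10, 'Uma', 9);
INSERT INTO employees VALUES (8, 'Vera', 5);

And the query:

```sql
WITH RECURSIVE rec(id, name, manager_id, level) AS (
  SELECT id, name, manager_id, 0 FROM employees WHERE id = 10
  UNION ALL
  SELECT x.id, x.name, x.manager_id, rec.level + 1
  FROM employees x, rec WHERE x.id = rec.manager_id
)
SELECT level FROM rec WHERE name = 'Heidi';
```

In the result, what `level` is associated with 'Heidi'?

5

Base: id=10 (Uma), manager_id=9, level 0.
Iteration 1: join on id=9 -> Grace (id 9, manager_id=8, level 1).
Iteration 2: join on id=8 -> Vera (id 8, manager_id=5, level 2).
Iteration 3: join on id=5 -> Sara (id 5, manager_id=2, level 3).
Iteration 4: join on id=2 -> Mona (id 2, manager_id=1, level 4).
Iteration 5: join on id=1 -> Heidi (id 1, manager_id=NULL, level 5).
Iteration 6: manager_id is NULL; no match; recursion stops.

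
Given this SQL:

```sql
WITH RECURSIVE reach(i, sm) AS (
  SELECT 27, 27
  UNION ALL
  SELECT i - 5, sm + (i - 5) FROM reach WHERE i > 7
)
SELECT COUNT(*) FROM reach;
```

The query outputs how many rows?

Base: i=27, sm=27.
Iteration 1: 27 > 7 holds -> i = 27 - 5 = 22, sm = 27 + 22 = 49.
Iteration 2: 22 > 7 holds -> i = 22 - 5 = 17, sm = 49 + 17 = 66.
Iteration 3: 17 > 7 holds -> i = 17 - 5 = 12, sm = 66 + 12 = 78.
Iteration 4: 12 > 7 holds -> i = 12 - 5 = 7, sm = 78 + 7 = 85.
Iteration 5: 7 > 7 fails; recursion stops.
Total rows emitted: 5.

5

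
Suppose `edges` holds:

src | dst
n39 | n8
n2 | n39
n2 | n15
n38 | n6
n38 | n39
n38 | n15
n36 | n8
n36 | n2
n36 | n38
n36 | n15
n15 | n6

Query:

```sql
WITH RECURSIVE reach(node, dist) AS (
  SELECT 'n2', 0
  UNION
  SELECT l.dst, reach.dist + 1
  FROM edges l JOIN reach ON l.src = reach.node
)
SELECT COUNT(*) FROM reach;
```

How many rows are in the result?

Base: (n2, dist=0).
Iteration 1: edges from {n2} -> (n15, dist=1), (n39, dist=1).
Iteration 2: edges from {n15,n39} -> (n6, dist=2), (n8, dist=2).
Iteration 3: no outgoing edges from {n6,n8}; recursion stops.
Total rows emitted: 5.

5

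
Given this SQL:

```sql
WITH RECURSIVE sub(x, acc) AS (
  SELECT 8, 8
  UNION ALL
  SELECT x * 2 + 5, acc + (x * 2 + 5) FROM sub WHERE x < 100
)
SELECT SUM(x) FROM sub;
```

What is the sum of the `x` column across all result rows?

378

Base: x=8, acc=8.
Iteration 1: 8 < 100 holds -> x = 8 * 2 + 5 = 21, acc = 8 + 21 = 29.
Iteration 2: 21 < 100 holds -> x = 21 * 2 + 5 = 47, acc = 29 + 47 = 76.
Iteration 3: 47 < 100 holds -> x = 47 * 2 + 5 = 99, acc = 76 + 99 = 175.
Iteration 4: 99 < 100 holds -> x = 99 * 2 + 5 = 203, acc = 175 + 203 = 378.
Iteration 5: 203 < 100 fails; recursion stops.
SUM(x) = 8 + 21 + 47 + 99 + 203 = 378.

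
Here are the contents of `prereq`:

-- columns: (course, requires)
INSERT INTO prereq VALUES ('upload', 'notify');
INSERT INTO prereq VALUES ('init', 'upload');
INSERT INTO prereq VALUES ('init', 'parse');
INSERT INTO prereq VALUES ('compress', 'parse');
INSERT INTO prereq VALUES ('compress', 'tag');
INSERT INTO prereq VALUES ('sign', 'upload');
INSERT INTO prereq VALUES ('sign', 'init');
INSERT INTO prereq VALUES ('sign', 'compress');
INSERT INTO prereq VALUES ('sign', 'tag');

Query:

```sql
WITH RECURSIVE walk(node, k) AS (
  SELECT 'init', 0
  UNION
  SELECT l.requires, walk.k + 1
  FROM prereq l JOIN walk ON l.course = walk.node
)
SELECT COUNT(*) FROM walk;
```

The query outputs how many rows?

Base: (init, k=0).
Iteration 1: edges from {init} -> (parse, k=1), (upload, k=1).
Iteration 2: edges from {parse,upload} -> (notify, k=2).
Iteration 3: no outgoing edges from {notify}; recursion stops.
Total rows emitted: 4.

4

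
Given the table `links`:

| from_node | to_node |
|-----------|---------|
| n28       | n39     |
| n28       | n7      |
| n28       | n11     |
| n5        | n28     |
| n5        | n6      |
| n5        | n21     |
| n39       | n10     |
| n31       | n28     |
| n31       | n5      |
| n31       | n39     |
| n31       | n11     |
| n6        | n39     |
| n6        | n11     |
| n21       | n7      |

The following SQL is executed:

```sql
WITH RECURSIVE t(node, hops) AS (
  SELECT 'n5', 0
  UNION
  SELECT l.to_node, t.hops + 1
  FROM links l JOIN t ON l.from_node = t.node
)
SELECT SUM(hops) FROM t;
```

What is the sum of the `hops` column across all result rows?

12

Base: (n5, hops=0).
Iteration 1: edges from {n5} -> (n21, hops=1), (n28, hops=1), (n6, hops=1).
Iteration 2: edges from {n21,n28,n6} -> (n11, hops=2), (n39, hops=2), (n7, hops=2). [UNION drops 3 duplicate row(s)]
Iteration 3: edges from {n11,n39,n7} -> (n10, hops=3).
Iteration 4: no outgoing edges from {n10}; recursion stops.
SUM(hops) = 0 + 1 + 1 + 1 + 2 + 2 + 2 + 3 = 12.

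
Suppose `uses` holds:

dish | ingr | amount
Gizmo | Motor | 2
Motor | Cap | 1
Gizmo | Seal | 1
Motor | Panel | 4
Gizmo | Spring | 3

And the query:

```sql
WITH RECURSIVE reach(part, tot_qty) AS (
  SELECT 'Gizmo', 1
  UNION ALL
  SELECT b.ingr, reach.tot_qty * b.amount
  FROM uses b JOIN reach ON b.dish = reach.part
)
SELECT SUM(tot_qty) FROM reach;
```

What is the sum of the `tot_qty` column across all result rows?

Base: (Gizmo, tot_qty=1).
Iteration 1: components of {Gizmo} -> Motor = 1*2 = 2, Seal = 1*1 = 1, Spring = 1*3 = 3.
Iteration 2: components of {Motor,Seal,Spring} -> Cap = 2*1 = 2, Panel = 2*4 = 8.
Iteration 3: no further components; recursion stops.
SUM(tot_qty) = 1 + 1 + 2 + 3 + 8 + 2 = 17.

17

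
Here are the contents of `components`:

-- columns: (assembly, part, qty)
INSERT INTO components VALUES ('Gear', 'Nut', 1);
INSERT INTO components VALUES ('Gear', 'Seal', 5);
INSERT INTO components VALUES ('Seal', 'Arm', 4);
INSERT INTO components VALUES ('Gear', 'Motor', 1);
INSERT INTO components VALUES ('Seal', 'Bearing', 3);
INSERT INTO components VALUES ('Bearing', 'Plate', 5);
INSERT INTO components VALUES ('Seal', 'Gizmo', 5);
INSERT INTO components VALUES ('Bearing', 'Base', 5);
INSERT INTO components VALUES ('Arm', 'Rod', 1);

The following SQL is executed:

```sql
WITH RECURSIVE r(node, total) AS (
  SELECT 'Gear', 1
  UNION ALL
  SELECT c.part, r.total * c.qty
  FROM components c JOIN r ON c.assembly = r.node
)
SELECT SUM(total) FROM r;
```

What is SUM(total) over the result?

Base: (Gear, total=1).
Iteration 1: components of {Gear} -> Motor = 1*1 = 1, Nut = 1*1 = 1, Seal = 1*5 = 5.
Iteration 2: components of {Motor,Nut,Seal} -> Arm = 5*4 = 20, Bearing = 5*3 = 15, Gizmo = 5*5 = 25.
Iteration 3: components of {Arm,Bearing,Gizmo} -> Base = 15*5 = 75, Plate = 15*5 = 75, Rod = 20*1 = 20.
Iteration 4: no further components; recursion stops.
SUM(total) = 1 + 1 + 5 + 1 + 20 + 15 + 25 + 20 + 75 + 75 = 238.

238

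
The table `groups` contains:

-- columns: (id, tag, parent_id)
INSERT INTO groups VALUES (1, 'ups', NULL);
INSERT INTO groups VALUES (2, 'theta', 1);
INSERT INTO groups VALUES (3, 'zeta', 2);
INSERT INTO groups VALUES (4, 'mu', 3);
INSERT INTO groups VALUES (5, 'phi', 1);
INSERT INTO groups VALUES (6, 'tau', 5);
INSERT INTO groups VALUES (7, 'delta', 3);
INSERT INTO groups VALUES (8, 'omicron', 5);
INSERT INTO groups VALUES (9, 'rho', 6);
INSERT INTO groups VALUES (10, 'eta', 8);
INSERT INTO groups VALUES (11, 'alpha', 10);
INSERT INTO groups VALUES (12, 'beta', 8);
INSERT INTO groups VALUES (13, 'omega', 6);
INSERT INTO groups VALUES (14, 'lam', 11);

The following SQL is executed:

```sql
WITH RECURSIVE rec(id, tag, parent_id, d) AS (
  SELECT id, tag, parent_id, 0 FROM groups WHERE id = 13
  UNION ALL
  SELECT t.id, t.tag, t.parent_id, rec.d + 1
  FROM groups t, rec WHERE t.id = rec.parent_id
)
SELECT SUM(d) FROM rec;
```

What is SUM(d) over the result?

6

Base: id=13 (omega), parent_id=6, d 0.
Iteration 1: join on id=6 -> tau (id 6, parent_id=5, d 1).
Iteration 2: join on id=5 -> phi (id 5, parent_id=1, d 2).
Iteration 3: join on id=1 -> ups (id 1, parent_id=NULL, d 3).
Iteration 4: parent_id is NULL; no match; recursion stops.
SUM(d) = 0 + 1 + 2 + 3 = 6.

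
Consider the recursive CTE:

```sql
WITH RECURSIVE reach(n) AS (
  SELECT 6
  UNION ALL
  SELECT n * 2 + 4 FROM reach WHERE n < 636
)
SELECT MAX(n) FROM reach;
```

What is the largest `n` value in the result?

Base: n=6.
Iteration 1: 6 < 636 holds -> n = 6 * 2 + 4 = 16.
Iteration 2: 16 < 636 holds -> n = 16 * 2 + 4 = 36.
Iteration 3: 36 < 636 holds -> n = 36 * 2 + 4 = 76.
Iteration 4: 76 < 636 holds -> n = 76 * 2 + 4 = 156.
Iteration 5: 156 < 636 holds -> n = 156 * 2 + 4 = 316.
Iteration 6: 316 < 636 holds -> n = 316 * 2 + 4 = 636.
Iteration 7: 636 < 636 fails; recursion stops.
n values: 6, 16, 36, 76, 156, 316, 636; the maximum is 636.

636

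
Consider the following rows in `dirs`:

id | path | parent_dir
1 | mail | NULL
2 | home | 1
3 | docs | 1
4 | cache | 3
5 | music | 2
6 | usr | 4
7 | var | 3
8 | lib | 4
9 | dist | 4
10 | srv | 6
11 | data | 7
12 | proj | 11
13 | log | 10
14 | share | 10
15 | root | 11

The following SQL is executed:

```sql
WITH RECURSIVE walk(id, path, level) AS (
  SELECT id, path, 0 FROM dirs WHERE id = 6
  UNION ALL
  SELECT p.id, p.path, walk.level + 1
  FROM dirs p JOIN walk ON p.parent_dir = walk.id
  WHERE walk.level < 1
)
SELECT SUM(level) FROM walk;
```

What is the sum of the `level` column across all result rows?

1

Base: id=6 (usr) at level 0.
Iteration 1: rows with parent_dir in {6} -> srv (id 10, level 1).
Iteration 2: level < 1 fails for all current rows; recursion stops.
SUM(level) = 0 + 1 = 1.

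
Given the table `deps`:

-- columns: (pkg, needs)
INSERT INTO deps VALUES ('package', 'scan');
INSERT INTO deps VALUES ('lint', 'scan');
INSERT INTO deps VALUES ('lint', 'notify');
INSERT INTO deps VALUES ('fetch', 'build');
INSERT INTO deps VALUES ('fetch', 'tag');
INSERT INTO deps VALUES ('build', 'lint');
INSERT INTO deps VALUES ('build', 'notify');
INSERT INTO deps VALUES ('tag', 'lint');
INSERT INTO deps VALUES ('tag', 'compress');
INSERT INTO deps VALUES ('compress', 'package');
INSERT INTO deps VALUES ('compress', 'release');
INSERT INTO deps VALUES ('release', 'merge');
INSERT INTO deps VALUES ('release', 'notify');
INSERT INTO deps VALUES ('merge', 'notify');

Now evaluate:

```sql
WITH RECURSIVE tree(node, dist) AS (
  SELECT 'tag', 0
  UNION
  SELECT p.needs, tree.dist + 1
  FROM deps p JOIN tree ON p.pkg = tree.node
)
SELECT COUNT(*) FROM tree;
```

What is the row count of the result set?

Base: (tag, dist=0).
Iteration 1: edges from {tag} -> (compress, dist=1), (lint, dist=1).
Iteration 2: edges from {compress,lint} -> (notify, dist=2), (package, dist=2), (release, dist=2), (scan, dist=2).
Iteration 3: edges from {notify,package,release,scan} -> (merge, dist=3), (notify, dist=3), (scan, dist=3).
Iteration 4: edges from {merge,notify,scan} -> (notify, dist=4).
Iteration 5: no outgoing edges from {notify}; recursion stops.
Total rows emitted: 11.

11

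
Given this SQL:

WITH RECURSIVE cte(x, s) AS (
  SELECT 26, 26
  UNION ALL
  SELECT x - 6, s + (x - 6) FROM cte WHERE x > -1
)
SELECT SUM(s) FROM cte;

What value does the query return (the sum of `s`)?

336

Base: x=26, s=26.
Iteration 1: 26 > -1 holds -> x = 26 - 6 = 20, s = 26 + 20 = 46.
Iteration 2: 20 > -1 holds -> x = 20 - 6 = 14, s = 46 + 14 = 60.
Iteration 3: 14 > -1 holds -> x = 14 - 6 = 8, s = 60 + 8 = 68.
Iteration 4: 8 > -1 holds -> x = 8 - 6 = 2, s = 68 + 2 = 70.
Iteration 5: 2 > -1 holds -> x = 2 - 6 = -4, s = 70 + -4 = 66.
Iteration 6: -4 > -1 fails; recursion stops.
SUM(s) = 26 + 46 + 60 + 68 + 70 + 66 = 336.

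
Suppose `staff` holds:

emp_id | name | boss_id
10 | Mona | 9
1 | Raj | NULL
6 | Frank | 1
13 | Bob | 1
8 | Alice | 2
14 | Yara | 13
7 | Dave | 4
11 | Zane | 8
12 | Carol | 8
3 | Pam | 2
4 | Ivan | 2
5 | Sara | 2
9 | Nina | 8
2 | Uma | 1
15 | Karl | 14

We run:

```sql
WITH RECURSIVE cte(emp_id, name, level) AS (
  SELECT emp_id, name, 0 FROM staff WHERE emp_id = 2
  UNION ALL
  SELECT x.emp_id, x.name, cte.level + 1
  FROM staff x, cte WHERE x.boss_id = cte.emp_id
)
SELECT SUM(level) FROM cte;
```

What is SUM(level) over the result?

Base: emp_id=2 (Uma) at level 0.
Iteration 1: rows with boss_id in {2} -> Pam (id 3, level 1), Ivan (id 4, level 1), Sara (id 5, level 1), Alice (id 8, level 1).
Iteration 2: rows with boss_id in {3,4,5,8} -> Dave (id 7, level 2), Nina (id 9, level 2), Zane (id 11, level 2), Carol (id 12, level 2).
Iteration 3: rows with boss_id in {7,9,11,12} -> Mona (id 10, level 3).
Iteration 4: no rows with boss_id in {10}; recursion stops.
SUM(level) = 0 + 1 + 1 + 1 + 1 + 2 + 2 + 2 + 2 + 3 = 15.

15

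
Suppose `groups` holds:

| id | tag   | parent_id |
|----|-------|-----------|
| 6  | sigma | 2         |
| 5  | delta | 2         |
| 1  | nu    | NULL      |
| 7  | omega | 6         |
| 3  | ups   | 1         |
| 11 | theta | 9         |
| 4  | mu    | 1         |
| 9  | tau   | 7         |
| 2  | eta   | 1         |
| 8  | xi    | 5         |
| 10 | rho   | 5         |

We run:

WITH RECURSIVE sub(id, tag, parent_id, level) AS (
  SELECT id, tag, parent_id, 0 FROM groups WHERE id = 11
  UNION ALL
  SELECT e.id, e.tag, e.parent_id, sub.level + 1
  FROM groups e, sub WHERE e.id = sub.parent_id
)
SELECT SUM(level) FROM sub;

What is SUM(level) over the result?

15

Base: id=11 (theta), parent_id=9, level 0.
Iteration 1: join on id=9 -> tau (id 9, parent_id=7, level 1).
Iteration 2: join on id=7 -> omega (id 7, parent_id=6, level 2).
Iteration 3: join on id=6 -> sigma (id 6, parent_id=2, level 3).
Iteration 4: join on id=2 -> eta (id 2, parent_id=1, level 4).
Iteration 5: join on id=1 -> nu (id 1, parent_id=NULL, level 5).
Iteration 6: parent_id is NULL; no match; recursion stops.
SUM(level) = 0 + 1 + 2 + 3 + 4 + 5 = 15.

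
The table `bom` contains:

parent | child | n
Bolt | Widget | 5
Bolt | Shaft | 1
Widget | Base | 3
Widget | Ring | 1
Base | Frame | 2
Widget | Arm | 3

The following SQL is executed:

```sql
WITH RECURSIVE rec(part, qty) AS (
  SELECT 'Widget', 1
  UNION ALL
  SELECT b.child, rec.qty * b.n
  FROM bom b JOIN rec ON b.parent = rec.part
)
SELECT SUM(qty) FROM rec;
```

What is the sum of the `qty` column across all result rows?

14

Base: (Widget, qty=1).
Iteration 1: components of {Widget} -> Arm = 1*3 = 3, Base = 1*3 = 3, Ring = 1*1 = 1.
Iteration 2: components of {Arm,Base,Ring} -> Frame = 3*2 = 6.
Iteration 3: no further components; recursion stops.
SUM(qty) = 1 + 3 + 1 + 3 + 6 = 14.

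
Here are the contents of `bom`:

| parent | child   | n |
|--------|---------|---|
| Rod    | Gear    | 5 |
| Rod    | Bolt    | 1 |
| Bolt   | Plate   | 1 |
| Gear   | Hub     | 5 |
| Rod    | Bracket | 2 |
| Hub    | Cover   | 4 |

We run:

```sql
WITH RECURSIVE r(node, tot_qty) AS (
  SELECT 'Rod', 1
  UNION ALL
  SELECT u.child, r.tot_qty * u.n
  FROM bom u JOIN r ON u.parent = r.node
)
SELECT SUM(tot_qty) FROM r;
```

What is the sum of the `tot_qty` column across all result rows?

135

Base: (Rod, tot_qty=1).
Iteration 1: components of {Rod} -> Bolt = 1*1 = 1, Bracket = 1*2 = 2, Gear = 1*5 = 5.
Iteration 2: components of {Bolt,Bracket,Gear} -> Hub = 5*5 = 25, Plate = 1*1 = 1.
Iteration 3: components of {Hub,Plate} -> Cover = 25*4 = 100.
Iteration 4: no further components; recursion stops.
SUM(tot_qty) = 1 + 5 + 1 + 2 + 25 + 1 + 100 = 135.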